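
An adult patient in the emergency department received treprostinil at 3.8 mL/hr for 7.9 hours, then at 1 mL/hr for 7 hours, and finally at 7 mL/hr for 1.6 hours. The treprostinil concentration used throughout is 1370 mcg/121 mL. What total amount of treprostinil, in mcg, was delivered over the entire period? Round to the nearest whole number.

Concentration = 1370 mcg ÷ 121 mL = 11.32231 mcg/mL
Stage 1: 3.8 mL/hr × 7.9 hr = 30.02 mL → 30.02 mL × 11.32231 mcg/mL = 339.8959 mcg
Stage 2: 1 mL/hr × 7 hr = 7 mL → 7 mL × 11.32231 mcg/mL = 79.2562 mcg
Stage 3: 7 mL/hr × 1.6 hr = 11.2 mL → 11.2 mL × 11.32231 mcg/mL = 126.8099 mcg
Total = 339.8959 + 79.2562 + 126.8099 = 545.962 mcg

546 mcg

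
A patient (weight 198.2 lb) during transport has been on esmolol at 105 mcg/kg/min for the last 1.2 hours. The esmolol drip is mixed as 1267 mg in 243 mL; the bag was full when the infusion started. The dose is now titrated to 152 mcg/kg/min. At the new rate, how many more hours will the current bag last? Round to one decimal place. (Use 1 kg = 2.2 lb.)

0.7 hours

Initial rate:
Weight = 198.2 lb ÷ 2.2 lb/kg = 90.09091 kg
Dose = 105 mcg/kg/min × 90.09091 kg = 9459.545 mcg/min
9459.545 mcg/min × 60 min/hr = 567572.7 mcg/hr
Concentration = 1267 mg ÷ 243 mL = 5.213992 mg/mL = 5213.992 mcg/mL
Rate = 567572.7 mcg/hr ÷ 5213.992 mcg/mL = 108.8557 mL/hr
Volume infused so far = 108.8557 mL/hr × 1.2 hr = 130.6268 mL
Volume remaining = 243 − 130.6268 = 112.3732 mL
New rate:
Dose = 152 mcg/kg/min × 90.09091 kg = 13693.82 mcg/min
13693.82 mcg/min × 60 min/hr = 821629.1 mcg/hr
Rate = 821629.1 mcg/hr ÷ 5213.992 mcg/mL = 157.5816 mL/hr
Time remaining = 112.3732 mL ÷ 157.5816 mL/hr = 0.713111 hr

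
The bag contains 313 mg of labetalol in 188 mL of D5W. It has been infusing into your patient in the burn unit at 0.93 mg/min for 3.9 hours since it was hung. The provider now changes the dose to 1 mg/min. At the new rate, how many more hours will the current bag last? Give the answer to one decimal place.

Initial rate:
0.93 mg/min × 60 min/hr = 55.8 mg/hr
Concentration = 313 mg ÷ 188 mL = 1.664894 mg/mL
Rate = 55.8 mg/hr ÷ 1.664894 mg/mL = 33.51565 mL/hr
Volume infused so far = 33.51565 mL/hr × 3.9 hr = 130.7111 mL
Volume remaining = 188 − 130.7111 = 57.28895 mL
New rate:
1 mg/min × 60 min/hr = 60 mg/hr
Rate = 60 mg/hr ÷ 1.664894 mg/mL = 36.03834 mL/hr
Time remaining = 57.28895 mL ÷ 36.03834 mL/hr = 1.589667 hr

1.6 hours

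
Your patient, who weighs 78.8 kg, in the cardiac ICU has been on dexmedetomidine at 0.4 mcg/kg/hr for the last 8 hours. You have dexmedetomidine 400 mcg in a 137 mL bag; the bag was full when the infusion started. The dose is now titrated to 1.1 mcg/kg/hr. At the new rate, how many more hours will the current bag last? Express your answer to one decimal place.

1.7 hours

Initial rate:
Dose = 0.4 mcg/kg/hr × 78.8 kg = 31.52 mcg/hr
Concentration = 400 mcg ÷ 137 mL = 2.919708 mcg/mL
Rate = 31.52 mcg/hr ÷ 2.919708 mcg/mL = 10.7956 mL/hr
Volume infused so far = 10.7956 mL/hr × 8 hr = 86.3648 mL
Volume remaining = 137 − 86.3648 = 50.6352 mL
New rate:
Dose = 1.1 mcg/kg/hr × 78.8 kg = 86.68 mcg/hr
Rate = 86.68 mcg/hr ÷ 2.919708 mcg/mL = 29.6879 mL/hr
Time remaining = 50.6352 mL ÷ 29.6879 mL/hr = 1.705584 hr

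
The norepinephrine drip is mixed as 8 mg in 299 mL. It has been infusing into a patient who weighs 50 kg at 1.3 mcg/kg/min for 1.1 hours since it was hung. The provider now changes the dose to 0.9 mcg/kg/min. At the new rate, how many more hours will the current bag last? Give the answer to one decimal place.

Initial rate:
Dose = 1.3 mcg/kg/min × 50 kg = 65 mcg/min
65 mcg/min × 60 min/hr = 3900 mcg/hr
Concentration = 8 mg ÷ 299 mL = 0.02675585 mg/mL = 26.75585 mcg/mL
Rate = 3900 mcg/hr ÷ 26.75585 mcg/mL = 145.7625 mL/hr
Volume infused so far = 145.7625 mL/hr × 1.1 hr = 160.3388 mL
Volume remaining = 299 − 160.3388 = 138.6612 mL
New rate:
Dose = 0.9 mcg/kg/min × 50 kg = 45 mcg/min
45 mcg/min × 60 min/hr = 2700 mcg/hr
Rate = 2700 mcg/hr ÷ 26.75585 mcg/mL = 100.9125 mL/hr
Time remaining = 138.6612 mL ÷ 100.9125 mL/hr = 1.374074 hr

1.4 hours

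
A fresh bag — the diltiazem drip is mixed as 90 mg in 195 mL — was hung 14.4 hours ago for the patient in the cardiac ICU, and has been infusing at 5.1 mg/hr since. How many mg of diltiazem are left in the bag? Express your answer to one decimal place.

Concentration = 90 mg ÷ 195 mL = 0.4615385 mg/mL
Rate = 5.1 mg/hr ÷ 0.4615385 mg/mL = 11.05 mL/hr
Volume infused = 11.05 mL/hr × 14.4 hr = 159.12 mL
Volume remaining = 195 − 159.12 = 35.88 mL
Drug remaining = 35.88 mL × 0.4615385 mg/mL = 16.56 mg

16.6 mg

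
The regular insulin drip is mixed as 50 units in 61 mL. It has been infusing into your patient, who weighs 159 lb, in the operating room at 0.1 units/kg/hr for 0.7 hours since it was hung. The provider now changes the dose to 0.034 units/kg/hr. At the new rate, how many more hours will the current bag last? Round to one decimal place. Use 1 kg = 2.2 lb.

Initial rate:
Weight = 159 lb ÷ 2.2 lb/kg = 72.27273 kg
Dose = 0.1 units/kg/hr × 72.27273 kg = 7.227273 units/hr
Concentration = 50 units ÷ 61 mL = 0.8196721 units/mL
Rate = 7.227273 units/hr ÷ 0.8196721 units/mL = 8.817273 mL/hr
Volume infused so far = 8.817273 mL/hr × 0.7 hr = 6.172091 mL
Volume remaining = 61 − 6.172091 = 54.82791 mL
New rate:
Dose = 0.034 units/kg/hr × 72.27273 kg = 2.457273 units/hr
Rate = 2.457273 units/hr ÷ 0.8196721 units/mL = 2.997873 mL/hr
Time remaining = 54.82791 mL ÷ 2.997873 mL/hr = 18.28894 hr

18.3 hours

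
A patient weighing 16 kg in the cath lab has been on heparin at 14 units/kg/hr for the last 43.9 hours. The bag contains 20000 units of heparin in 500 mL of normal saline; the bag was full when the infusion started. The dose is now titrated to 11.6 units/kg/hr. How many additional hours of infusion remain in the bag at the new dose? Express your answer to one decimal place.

54.8 hours

Initial rate:
Dose = 14 units/kg/hr × 16 kg = 224 units/hr
Concentration = 20000 units ÷ 500 mL = 40 units/mL
Rate = 224 units/hr ÷ 40 units/mL = 5.6 mL/hr
Volume infused so far = 5.6 mL/hr × 43.9 hr = 245.84 mL
Volume remaining = 500 − 245.84 = 254.16 mL
New rate:
Dose = 11.6 units/kg/hr × 16 kg = 185.6 units/hr
Rate = 185.6 units/hr ÷ 40 units/mL = 4.64 mL/hr
Time remaining = 254.16 mL ÷ 4.64 mL/hr = 54.77586 hr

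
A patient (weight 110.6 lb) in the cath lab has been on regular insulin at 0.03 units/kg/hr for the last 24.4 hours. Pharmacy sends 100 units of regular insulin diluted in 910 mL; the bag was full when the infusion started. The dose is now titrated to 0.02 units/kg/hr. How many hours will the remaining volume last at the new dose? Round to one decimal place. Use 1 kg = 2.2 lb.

62.9 hours

Initial rate:
Weight = 110.6 lb ÷ 2.2 lb/kg = 50.27273 kg
Dose = 0.03 units/kg/hr × 50.27273 kg = 1.508182 units/hr
Concentration = 100 units ÷ 910 mL = 0.1098901 units/mL
Rate = 1.508182 units/hr ÷ 0.1098901 units/mL = 13.72445 mL/hr
Volume infused so far = 13.72445 mL/hr × 24.4 hr = 334.8767 mL
Volume remaining = 910 − 334.8767 = 575.1233 mL
New rate:
Dose = 0.02 units/kg/hr × 50.27273 kg = 1.005455 units/hr
Rate = 1.005455 units/hr ÷ 0.1098901 units/mL = 9.149636 mL/hr
Time remaining = 575.1233 mL ÷ 9.149636 mL/hr = 62.8575 hr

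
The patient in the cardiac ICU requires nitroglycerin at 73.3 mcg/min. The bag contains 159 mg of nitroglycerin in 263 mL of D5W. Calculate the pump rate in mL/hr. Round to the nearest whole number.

7 mL/hr

73.3 mcg/min × 60 min/hr = 4398 mcg/hr
Concentration = 159 mg ÷ 263 mL = 0.6045627 mg/mL = 604.5627 mcg/mL
Rate = 4398 mcg/hr ÷ 604.5627 mcg/mL = 7.274679 mL/hr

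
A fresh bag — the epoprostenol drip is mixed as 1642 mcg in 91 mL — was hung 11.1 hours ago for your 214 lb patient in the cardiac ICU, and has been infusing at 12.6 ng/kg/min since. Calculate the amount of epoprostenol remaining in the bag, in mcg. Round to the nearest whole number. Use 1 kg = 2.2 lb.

Weight = 214 lb ÷ 2.2 lb/kg = 97.27273 kg
Dose = 12.6 ng/kg/min × 97.27273 kg = 1225.636 ng/min
1225.636 ng/min × 60 min/hr = 73538.18 ng/hr
Concentration = 1642 mcg ÷ 91 mL = 18.04396 mcg/mL = 18043.96 ng/mL
Rate = 73538.18 ng/hr ÷ 18043.96 ng/mL = 4.075502 mL/hr
Volume infused = 4.075502 mL/hr × 11.1 hr = 45.23807 mL
Volume remaining = 91 − 45.23807 = 45.76193 mL
Drug remaining = 45.76193 mL × 18043.96 ng/mL = 825726.2 ng = 825.7262 mcg

826 mcg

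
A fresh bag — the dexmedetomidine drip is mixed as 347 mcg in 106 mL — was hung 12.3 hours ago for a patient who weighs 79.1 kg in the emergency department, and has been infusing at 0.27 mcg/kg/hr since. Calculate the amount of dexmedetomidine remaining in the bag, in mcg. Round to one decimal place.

Dose = 0.27 mcg/kg/hr × 79.1 kg = 21.357 mcg/hr
Concentration = 347 mcg ÷ 106 mL = 3.273585 mcg/mL
Rate = 21.357 mcg/hr ÷ 3.273585 mcg/mL = 6.52404 mL/hr
Volume infused = 6.52404 mL/hr × 12.3 hr = 80.2457 mL
Volume remaining = 106 − 80.2457 = 25.7543 mL
Drug remaining = 25.7543 mL × 3.273585 mcg/mL = 84.3089 mcg

84.3 mcg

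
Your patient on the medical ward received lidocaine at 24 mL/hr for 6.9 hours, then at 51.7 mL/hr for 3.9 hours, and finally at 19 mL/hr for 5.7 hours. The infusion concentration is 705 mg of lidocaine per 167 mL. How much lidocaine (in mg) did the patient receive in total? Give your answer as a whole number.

2007 mg

Concentration = 705 mg ÷ 167 mL = 4.221557 mg/mL
Stage 1: 24 mL/hr × 6.9 hr = 165.6 mL → 165.6 mL × 4.221557 mg/mL = 699.0898 mg
Stage 2: 51.7 mL/hr × 3.9 hr = 201.63 mL → 201.63 mL × 4.221557 mg/mL = 851.1925 mg
Stage 3: 19 mL/hr × 5.7 hr = 108.3 mL → 108.3 mL × 4.221557 mg/mL = 457.1946 mg
Total = 699.0898 + 851.1925 + 457.1946 = 2007.477 mg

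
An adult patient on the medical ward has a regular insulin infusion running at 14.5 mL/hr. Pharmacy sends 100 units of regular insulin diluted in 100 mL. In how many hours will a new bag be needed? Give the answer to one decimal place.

6.9 hours

Duration = 100 mL ÷ 14.5 mL/hr = 6.896552 hr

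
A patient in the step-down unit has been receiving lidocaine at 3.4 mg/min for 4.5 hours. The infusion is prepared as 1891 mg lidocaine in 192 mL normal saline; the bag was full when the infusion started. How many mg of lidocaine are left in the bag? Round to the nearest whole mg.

3.4 mg/min × 60 min/hr = 204 mg/hr
Concentration = 1891 mg ÷ 192 mL = 9.848958 mg/mL
Rate = 204 mg/hr ÷ 9.848958 mg/mL = 20.71285 mL/hr
Volume infused = 20.71285 mL/hr × 4.5 hr = 93.20783 mL
Volume remaining = 192 − 93.20783 = 98.79217 mL
Drug remaining = 98.79217 mL × 9.848958 mg/mL = 973 mg

973 mg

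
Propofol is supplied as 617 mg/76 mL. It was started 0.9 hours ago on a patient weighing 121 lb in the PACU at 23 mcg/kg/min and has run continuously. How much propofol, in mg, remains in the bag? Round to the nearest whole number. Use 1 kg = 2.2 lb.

Weight = 121 lb ÷ 2.2 lb/kg = 55 kg
Dose = 23 mcg/kg/min × 55 kg = 1265 mcg/min
1265 mcg/min × 60 min/hr = 75900 mcg/hr
Concentration = 617 mg ÷ 76 mL = 8.118421 mg/mL = 8118.421 mcg/mL
Rate = 75900 mcg/hr ÷ 8118.421 mcg/mL = 9.349109 mL/hr
Volume infused = 9.349109 mL/hr × 0.9 hr = 8.414198 mL
Volume remaining = 76 − 8.414198 = 67.5858 mL
Drug remaining = 67.5858 mL × 8118.421 mcg/mL = 548690 mcg = 548.69 mg

549 mg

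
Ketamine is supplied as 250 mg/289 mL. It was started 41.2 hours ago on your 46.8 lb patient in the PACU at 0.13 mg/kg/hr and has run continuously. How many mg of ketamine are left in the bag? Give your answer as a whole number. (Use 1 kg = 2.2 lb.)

136 mg

Weight = 46.8 lb ÷ 2.2 lb/kg = 21.27273 kg
Dose = 0.13 mg/kg/hr × 21.27273 kg = 2.765455 mg/hr
Concentration = 250 mg ÷ 289 mL = 0.8650519 mg/mL
Rate = 2.765455 mg/hr ÷ 0.8650519 mg/mL = 3.196865 mL/hr
Volume infused = 3.196865 mL/hr × 41.2 hr = 131.7109 mL
Volume remaining = 289 − 131.7109 = 157.2891 mL
Drug remaining = 157.2891 mL × 0.8650519 mg/mL = 136.0633 mg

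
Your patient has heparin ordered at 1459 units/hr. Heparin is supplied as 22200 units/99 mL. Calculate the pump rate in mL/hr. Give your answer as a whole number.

7 mL/hr

Concentration = 22200 units ÷ 99 mL = 224.2424 units/mL
Rate = 1459 units/hr ÷ 224.2424 units/mL = 6.506351 mL/hr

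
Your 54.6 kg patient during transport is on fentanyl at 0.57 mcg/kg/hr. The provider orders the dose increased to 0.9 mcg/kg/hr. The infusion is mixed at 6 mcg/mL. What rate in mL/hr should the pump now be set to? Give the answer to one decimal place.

Dose = 0.9 mcg/kg/hr × 54.6 kg = 49.14 mcg/hr
Rate = 49.14 mcg/hr ÷ 6 mcg/mL = 8.19 mL/hr

8.2 mL/hr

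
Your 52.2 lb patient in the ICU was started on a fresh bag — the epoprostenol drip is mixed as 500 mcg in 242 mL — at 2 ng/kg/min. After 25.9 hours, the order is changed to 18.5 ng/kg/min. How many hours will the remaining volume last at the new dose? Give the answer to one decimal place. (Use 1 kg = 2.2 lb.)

16.2 hours

Initial rate:
Weight = 52.2 lb ÷ 2.2 lb/kg = 23.72727 kg
Dose = 2 ng/kg/min × 23.72727 kg = 47.45455 ng/min
47.45455 ng/min × 60 min/hr = 2847.273 ng/hr
Concentration = 500 mcg ÷ 242 mL = 2.066116 mcg/mL = 2066.116 ng/mL
Rate = 2847.273 ng/hr ÷ 2066.116 ng/mL = 1.37808 mL/hr
Volume infused so far = 1.37808 mL/hr × 25.9 hr = 35.69227 mL
Volume remaining = 242 − 35.69227 = 206.3077 mL
New rate:
Dose = 18.5 ng/kg/min × 23.72727 kg = 438.9545 ng/min
438.9545 ng/min × 60 min/hr = 26337.27 ng/hr
Rate = 26337.27 ng/hr ÷ 2066.116 ng/mL = 12.74724 mL/hr
Time remaining = 206.3077 mL ÷ 12.74724 mL/hr = 16.1845 hr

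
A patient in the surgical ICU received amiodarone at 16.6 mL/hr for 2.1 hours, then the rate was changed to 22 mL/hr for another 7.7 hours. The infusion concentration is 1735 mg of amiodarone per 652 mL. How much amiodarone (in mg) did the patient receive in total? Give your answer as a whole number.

544 mg

Concentration = 1735 mg ÷ 652 mL = 2.661043 mg/mL
Stage 1: 16.6 mL/hr × 2.1 hr = 34.86 mL → 34.86 mL × 2.661043 mg/mL = 92.76396 mg
Stage 2: 22 mL/hr × 7.7 hr = 169.4 mL → 169.4 mL × 2.661043 mg/mL = 450.7807 mg
Total = 92.76396 + 450.7807 = 543.5446 mg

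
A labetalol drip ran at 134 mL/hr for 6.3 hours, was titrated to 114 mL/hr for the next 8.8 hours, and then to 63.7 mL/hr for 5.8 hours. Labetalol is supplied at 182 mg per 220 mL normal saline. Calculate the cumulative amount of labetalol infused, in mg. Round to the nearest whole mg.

1834 mg

Concentration = 182 mg ÷ 220 mL = 0.8272727 mg/mL
Stage 1: 134 mL/hr × 6.3 hr = 844.2 mL → 844.2 mL × 0.8272727 mg/mL = 698.3836 mg
Stage 2: 114 mL/hr × 8.8 hr = 1003.2 mL → 1003.2 mL × 0.8272727 mg/mL = 829.92 mg
Stage 3: 63.7 mL/hr × 5.8 hr = 369.46 mL → 369.46 mL × 0.8272727 mg/mL = 305.6442 mg
Total = 698.3836 + 829.92 + 305.6442 = 1833.948 mg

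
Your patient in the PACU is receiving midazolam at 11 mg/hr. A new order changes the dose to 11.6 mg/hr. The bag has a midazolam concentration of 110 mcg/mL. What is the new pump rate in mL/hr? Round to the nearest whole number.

105 mL/hr

Concentration = 110 mcg/mL = 0.11 mg/mL
Rate = 11.6 mg/hr ÷ 0.11 mg/mL = 105.4545 mL/hr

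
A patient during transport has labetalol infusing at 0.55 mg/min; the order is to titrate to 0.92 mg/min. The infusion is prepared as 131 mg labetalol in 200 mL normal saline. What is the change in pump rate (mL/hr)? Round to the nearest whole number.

At the current dose:
0.55 mg/min × 60 min/hr = 33 mg/hr
Concentration = 131 mg ÷ 200 mL = 0.655 mg/mL
Rate = 33 mg/hr ÷ 0.655 mg/mL = 50.38168 mL/hr
At the new dose:
0.92 mg/min × 60 min/hr = 55.2 mg/hr
Rate = 55.2 mg/hr ÷ 0.655 mg/mL = 84.27481 mL/hr
Change = 84.27481 − 50.38168 = 33.89313 mL/hr → 33.89313 mL/hr increase

34 mL/hr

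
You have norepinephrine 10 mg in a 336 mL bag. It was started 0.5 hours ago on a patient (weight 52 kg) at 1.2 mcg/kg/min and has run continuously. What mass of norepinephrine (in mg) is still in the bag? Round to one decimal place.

8.1 mg

Dose = 1.2 mcg/kg/min × 52 kg = 62.4 mcg/min
62.4 mcg/min × 60 min/hr = 3744 mcg/hr
Concentration = 10 mg ÷ 336 mL = 0.0297619 mg/mL = 29.7619 mcg/mL
Rate = 3744 mcg/hr ÷ 29.7619 mcg/mL = 125.7984 mL/hr
Volume infused = 125.7984 mL/hr × 0.5 hr = 62.8992 mL
Volume remaining = 336 − 62.8992 = 273.1008 mL
Drug remaining = 273.1008 mL × 29.7619 mcg/mL = 8128 mcg = 8.128 mg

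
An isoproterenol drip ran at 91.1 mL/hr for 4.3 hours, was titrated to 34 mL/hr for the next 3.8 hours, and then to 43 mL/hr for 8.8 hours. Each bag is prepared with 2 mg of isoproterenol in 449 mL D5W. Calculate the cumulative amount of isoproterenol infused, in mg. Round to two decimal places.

4.01 mg

Concentration = 2 mg ÷ 449 mL = 0.004454343 mg/mL
Stage 1: 91.1 mL/hr × 4.3 hr = 391.73 mL → 391.73 mL × 0.004454343 mg/mL = 1.7449 mg
Stage 2: 34 mL/hr × 3.8 hr = 129.2 mL → 129.2 mL × 0.004454343 mg/mL = 0.5755011 mg
Stage 3: 43 mL/hr × 8.8 hr = 378.4 mL → 378.4 mL × 0.004454343 mg/mL = 1.685523 mg
Total = 1.7449 + 0.5755011 + 1.685523 = 4.005924 mg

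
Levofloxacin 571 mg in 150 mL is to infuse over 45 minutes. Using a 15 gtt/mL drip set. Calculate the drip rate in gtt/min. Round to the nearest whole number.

50 gtt/min

150 mL ÷ (45 min) = 3.333333 mL/min
3.333333 mL/min × 15 gtt/mL = 50 gtt/min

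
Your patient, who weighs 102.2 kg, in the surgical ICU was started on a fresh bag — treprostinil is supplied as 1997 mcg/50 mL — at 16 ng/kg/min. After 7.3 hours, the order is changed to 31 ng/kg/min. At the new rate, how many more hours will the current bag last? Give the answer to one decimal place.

Initial rate:
Dose = 16 ng/kg/min × 102.2 kg = 1635.2 ng/min
1635.2 ng/min × 60 min/hr = 98112 ng/hr
Concentration = 1997 mcg ÷ 50 mL = 39.94 mcg/mL = 39940 ng/mL
Rate = 98112 ng/hr ÷ 39940 ng/mL = 2.456485 mL/hr
Volume infused so far = 2.456485 mL/hr × 7.3 hr = 17.93234 mL
Volume remaining = 50 − 17.93234 = 32.06766 mL
New rate:
Dose = 31 ng/kg/min × 102.2 kg = 3168.2 ng/min
3168.2 ng/min × 60 min/hr = 190092 ng/hr
Rate = 190092 ng/hr ÷ 39940 ng/mL = 4.759439 mL/hr
Time remaining = 32.06766 mL ÷ 4.759439 mL/hr = 6.737698 hr

6.7 hours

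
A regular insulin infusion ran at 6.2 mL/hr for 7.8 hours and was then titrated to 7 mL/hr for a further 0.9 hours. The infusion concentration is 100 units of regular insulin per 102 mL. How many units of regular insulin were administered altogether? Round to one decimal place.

53.6 units

Concentration = 100 units ÷ 102 mL = 0.9803922 units/mL
Stage 1: 6.2 mL/hr × 7.8 hr = 48.36 mL → 48.36 mL × 0.9803922 units/mL = 47.41176 units
Stage 2: 7 mL/hr × 0.9 hr = 6.3 mL → 6.3 mL × 0.9803922 units/mL = 6.176471 units
Total = 47.41176 + 6.176471 = 53.58824 units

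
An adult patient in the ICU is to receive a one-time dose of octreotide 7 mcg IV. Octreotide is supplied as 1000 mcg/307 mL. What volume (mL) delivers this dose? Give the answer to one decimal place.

Concentration = 1000 mcg ÷ 307 mL = 3.257329 mcg/mL
Volume = 7 mcg ÷ 3.257329 mcg/mL = 2.149 mL

2.1 mL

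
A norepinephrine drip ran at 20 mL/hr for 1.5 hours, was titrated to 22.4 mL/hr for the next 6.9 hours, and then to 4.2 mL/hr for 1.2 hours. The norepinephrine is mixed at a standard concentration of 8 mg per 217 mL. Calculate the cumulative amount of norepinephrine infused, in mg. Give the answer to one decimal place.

Concentration = 8 mg ÷ 217 mL = 0.03686636 mg/mL
Stage 1: 20 mL/hr × 1.5 hr = 30 mL → 30 mL × 0.03686636 mg/mL = 1.105991 mg
Stage 2: 22.4 mL/hr × 6.9 hr = 154.56 mL → 154.56 mL × 0.03686636 mg/mL = 5.698065 mg
Stage 3: 4.2 mL/hr × 1.2 hr = 5.04 mL → 5.04 mL × 0.03686636 mg/mL = 0.1858065 mg
Total = 1.105991 + 5.698065 + 0.1858065 = 6.989862 mg

7.0 mg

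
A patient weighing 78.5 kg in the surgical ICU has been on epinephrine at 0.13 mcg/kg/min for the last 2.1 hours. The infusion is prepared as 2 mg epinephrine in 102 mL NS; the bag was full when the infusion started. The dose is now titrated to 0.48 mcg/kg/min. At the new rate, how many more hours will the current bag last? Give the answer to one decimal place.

0.3 hours

Initial rate:
Dose = 0.13 mcg/kg/min × 78.5 kg = 10.205 mcg/min
10.205 mcg/min × 60 min/hr = 612.3 mcg/hr
Concentration = 2 mg ÷ 102 mL = 0.01960784 mg/mL = 19.60784 mcg/mL
Rate = 612.3 mcg/hr ÷ 19.60784 mcg/mL = 31.2273 mL/hr
Volume infused so far = 31.2273 mL/hr × 2.1 hr = 65.57733 mL
Volume remaining = 102 − 65.57733 = 36.42267 mL
New rate:
Dose = 0.48 mcg/kg/min × 78.5 kg = 37.68 mcg/min
37.68 mcg/min × 60 min/hr = 2260.8 mcg/hr
Rate = 2260.8 mcg/hr ÷ 19.60784 mcg/mL = 115.3008 mL/hr
Time remaining = 36.42267 mL ÷ 115.3008 mL/hr = 0.3158926 hr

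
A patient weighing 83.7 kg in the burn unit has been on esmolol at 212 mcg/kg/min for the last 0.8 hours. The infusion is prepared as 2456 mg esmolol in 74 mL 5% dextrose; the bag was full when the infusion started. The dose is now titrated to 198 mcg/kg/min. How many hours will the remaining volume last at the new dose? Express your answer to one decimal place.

1.6 hours

Initial rate:
Dose = 212 mcg/kg/min × 83.7 kg = 17744.4 mcg/min
17744.4 mcg/min × 60 min/hr = 1064664 mcg/hr
Concentration = 2456 mg ÷ 74 mL = 33.18919 mg/mL = 33189.19 mcg/mL
Rate = 1064664 mcg/hr ÷ 33189.19 mcg/mL = 32.07864 mL/hr
Volume infused so far = 32.07864 mL/hr × 0.8 hr = 25.66291 mL
Volume remaining = 74 − 25.66291 = 48.33709 mL
New rate:
Dose = 198 mcg/kg/min × 83.7 kg = 16572.6 mcg/min
16572.6 mcg/min × 60 min/hr = 994356 mcg/hr
Rate = 994356 mcg/hr ÷ 33189.19 mcg/mL = 29.96024 mL/hr
Time remaining = 48.33709 mL ÷ 29.96024 mL/hr = 1.613375 hr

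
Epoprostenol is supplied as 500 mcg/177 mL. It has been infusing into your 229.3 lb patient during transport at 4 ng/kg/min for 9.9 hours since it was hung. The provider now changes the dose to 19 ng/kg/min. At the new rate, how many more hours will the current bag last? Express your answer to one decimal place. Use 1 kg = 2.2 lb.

2.1 hours

Initial rate:
Weight = 229.3 lb ÷ 2.2 lb/kg = 104.2273 kg
Dose = 4 ng/kg/min × 104.2273 kg = 416.9091 ng/min
416.9091 ng/min × 60 min/hr = 25014.55 ng/hr
Concentration = 500 mcg ÷ 177 mL = 2.824859 mcg/mL = 2824.859 ng/mL
Rate = 25014.55 ng/hr ÷ 2824.859 ng/mL = 8.855149 mL/hr
Volume infused so far = 8.855149 mL/hr × 9.9 hr = 87.66598 mL
Volume remaining = 177 − 87.66598 = 89.33402 mL
New rate:
Dose = 19 ng/kg/min × 104.2273 kg = 1980.318 ng/min
1980.318 ng/min × 60 min/hr = 118819.1 ng/hr
Rate = 118819.1 ng/hr ÷ 2824.859 ng/mL = 42.06196 mL/hr
Time remaining = 89.33402 mL ÷ 42.06196 mL/hr = 2.123867 hr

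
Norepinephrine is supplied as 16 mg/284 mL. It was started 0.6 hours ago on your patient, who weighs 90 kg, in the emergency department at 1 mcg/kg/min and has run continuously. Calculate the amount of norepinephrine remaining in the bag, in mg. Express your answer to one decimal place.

12.8 mg

Dose = 1 mcg/kg/min × 90 kg = 90 mcg/min
90 mcg/min × 60 min/hr = 5400 mcg/hr
Concentration = 16 mg ÷ 284 mL = 0.05633803 mg/mL = 56.33803 mcg/mL
Rate = 5400 mcg/hr ÷ 56.33803 mcg/mL = 95.85 mL/hr
Volume infused = 95.85 mL/hr × 0.6 hr = 57.51 mL
Volume remaining = 284 − 57.51 = 226.49 mL
Drug remaining = 226.49 mL × 56.33803 mcg/mL = 12760 mcg = 12.76 mg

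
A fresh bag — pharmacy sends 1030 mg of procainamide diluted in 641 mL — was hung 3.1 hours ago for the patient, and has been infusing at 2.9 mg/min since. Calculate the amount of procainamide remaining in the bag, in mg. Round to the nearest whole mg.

491 mg

2.9 mg/min × 60 min/hr = 174 mg/hr
Concentration = 1030 mg ÷ 641 mL = 1.606864 mg/mL
Rate = 174 mg/hr ÷ 1.606864 mg/mL = 108.2854 mL/hr
Volume infused = 108.2854 mL/hr × 3.1 hr = 335.6849 mL
Volume remaining = 641 − 335.6849 = 305.3151 mL
Drug remaining = 305.3151 mL × 1.606864 mg/mL = 490.6 mg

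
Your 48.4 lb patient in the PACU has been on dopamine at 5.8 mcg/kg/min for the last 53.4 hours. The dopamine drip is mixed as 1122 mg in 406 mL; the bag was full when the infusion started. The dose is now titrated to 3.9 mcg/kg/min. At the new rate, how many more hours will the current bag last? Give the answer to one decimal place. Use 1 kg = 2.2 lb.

138.5 hours

Initial rate:
Weight = 48.4 lb ÷ 2.2 lb/kg = 22 kg
Dose = 5.8 mcg/kg/min × 22 kg = 127.6 mcg/min
127.6 mcg/min × 60 min/hr = 7656 mcg/hr
Concentration = 1122 mg ÷ 406 mL = 2.763547 mg/mL = 2763.547 mcg/mL
Rate = 7656 mcg/hr ÷ 2763.547 mcg/mL = 2.770353 mL/hr
Volume infused so far = 2.770353 mL/hr × 53.4 hr = 147.9368 mL
Volume remaining = 406 − 147.9368 = 258.0632 mL
New rate:
Dose = 3.9 mcg/kg/min × 22 kg = 85.8 mcg/min
85.8 mcg/min × 60 min/hr = 5148 mcg/hr
Rate = 5148 mcg/hr ÷ 2763.547 mcg/mL = 1.862824 mL/hr
Time remaining = 258.0632 mL ÷ 1.862824 mL/hr = 138.5333 hr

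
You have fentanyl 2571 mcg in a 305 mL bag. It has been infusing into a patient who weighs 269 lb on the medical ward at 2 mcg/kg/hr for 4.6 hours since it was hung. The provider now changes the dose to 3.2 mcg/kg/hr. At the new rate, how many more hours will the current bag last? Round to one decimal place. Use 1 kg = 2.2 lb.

Initial rate:
Weight = 269 lb ÷ 2.2 lb/kg = 122.2727 kg
Dose = 2 mcg/kg/hr × 122.2727 kg = 244.5455 mcg/hr
Concentration = 2571 mcg ÷ 305 mL = 8.429508 mcg/mL
Rate = 244.5455 mcg/hr ÷ 8.429508 mcg/mL = 29.01064 mL/hr
Volume infused so far = 29.01064 mL/hr × 4.6 hr = 133.449 mL
Volume remaining = 305 − 133.449 = 171.551 mL
New rate:
Dose = 3.2 mcg/kg/hr × 122.2727 kg = 391.2727 mcg/hr
Rate = 391.2727 mcg/hr ÷ 8.429508 mcg/mL = 46.41703 mL/hr
Time remaining = 171.551 mL ÷ 46.41703 mL/hr = 3.695864 hr

3.7 hours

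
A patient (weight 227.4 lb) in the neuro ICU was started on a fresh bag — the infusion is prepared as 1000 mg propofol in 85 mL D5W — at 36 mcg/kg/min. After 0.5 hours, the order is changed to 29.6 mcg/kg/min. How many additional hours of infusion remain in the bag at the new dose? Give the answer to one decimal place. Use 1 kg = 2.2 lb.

Initial rate:
Weight = 227.4 lb ÷ 2.2 lb/kg = 103.3636 kg
Dose = 36 mcg/kg/min × 103.3636 kg = 3721.091 mcg/min
3721.091 mcg/min × 60 min/hr = 223265.5 mcg/hr
Concentration = 1000 mg ÷ 85 mL = 11.76471 mg/mL = 11764.71 mcg/mL
Rate = 223265.5 mcg/hr ÷ 11764.71 mcg/mL = 18.97756 mL/hr
Volume infused so far = 18.97756 mL/hr × 0.5 hr = 9.488782 mL
Volume remaining = 85 − 9.488782 = 75.51122 mL
New rate:
Dose = 29.6 mcg/kg/min × 103.3636 kg = 3059.564 mcg/min
3059.564 mcg/min × 60 min/hr = 183573.8 mcg/hr
Rate = 183573.8 mcg/hr ÷ 11764.71 mcg/mL = 15.60377 mL/hr
Time remaining = 75.51122 mL ÷ 15.60377 mL/hr = 4.839292 hr

4.8 hours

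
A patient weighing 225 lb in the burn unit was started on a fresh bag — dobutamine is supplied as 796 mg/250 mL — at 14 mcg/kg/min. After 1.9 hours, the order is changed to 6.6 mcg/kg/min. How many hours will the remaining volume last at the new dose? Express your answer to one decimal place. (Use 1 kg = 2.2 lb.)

15.6 hours

Initial rate:
Weight = 225 lb ÷ 2.2 lb/kg = 102.2727 kg
Dose = 14 mcg/kg/min × 102.2727 kg = 1431.818 mcg/min
1431.818 mcg/min × 60 min/hr = 85909.09 mcg/hr
Concentration = 796 mg ÷ 250 mL = 3.184 mg/mL = 3184 mcg/mL
Rate = 85909.09 mcg/hr ÷ 3184 mcg/mL = 26.9815 mL/hr
Volume infused so far = 26.9815 mL/hr × 1.9 hr = 51.26485 mL
Volume remaining = 250 − 51.26485 = 198.7352 mL
New rate:
Dose = 6.6 mcg/kg/min × 102.2727 kg = 675 mcg/min
675 mcg/min × 60 min/hr = 40500 mcg/hr
Rate = 40500 mcg/hr ÷ 3184 mcg/mL = 12.71985 mL/hr
Time remaining = 198.7352 mL ÷ 12.71985 mL/hr = 15.62402 hr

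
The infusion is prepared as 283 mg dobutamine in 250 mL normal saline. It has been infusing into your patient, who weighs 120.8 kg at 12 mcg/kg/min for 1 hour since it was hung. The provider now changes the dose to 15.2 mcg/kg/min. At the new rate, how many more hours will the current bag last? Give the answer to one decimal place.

1.8 hours

Initial rate:
Dose = 12 mcg/kg/min × 120.8 kg = 1449.6 mcg/min
1449.6 mcg/min × 60 min/hr = 86976 mcg/hr
Concentration = 283 mg ÷ 250 mL = 1.132 mg/mL = 1132 mcg/mL
Rate = 86976 mcg/hr ÷ 1132 mcg/mL = 76.83392 mL/hr
Volume infused so far = 76.83392 mL/hr × 1 hr = 76.83392 mL
Volume remaining = 250 − 76.83392 = 173.1661 mL
New rate:
Dose = 15.2 mcg/kg/min × 120.8 kg = 1836.16 mcg/min
1836.16 mcg/min × 60 min/hr = 110169.6 mcg/hr
Rate = 110169.6 mcg/hr ÷ 1132 mcg/mL = 97.32297 mL/hr
Time remaining = 173.1661 mL ÷ 97.32297 mL/hr = 1.779293 hr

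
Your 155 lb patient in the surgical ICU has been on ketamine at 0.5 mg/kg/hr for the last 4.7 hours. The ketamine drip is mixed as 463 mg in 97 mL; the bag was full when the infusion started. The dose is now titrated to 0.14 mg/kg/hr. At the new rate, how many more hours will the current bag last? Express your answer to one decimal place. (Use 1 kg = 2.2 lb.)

Initial rate:
Weight = 155 lb ÷ 2.2 lb/kg = 70.45455 kg
Dose = 0.5 mg/kg/hr × 70.45455 kg = 35.22727 mg/hr
Concentration = 463 mg ÷ 97 mL = 4.773196 mg/mL
Rate = 35.22727 mg/hr ÷ 4.773196 mg/mL = 7.380228 mL/hr
Volume infused so far = 7.380228 mL/hr × 4.7 hr = 34.68707 mL
Volume remaining = 97 − 34.68707 = 62.31293 mL
New rate:
Dose = 0.14 mg/kg/hr × 70.45455 kg = 9.863636 mg/hr
Rate = 9.863636 mg/hr ÷ 4.773196 mg/mL = 2.066464 mL/hr
Time remaining = 62.31293 mL ÷ 2.066464 mL/hr = 30.15438 hr

30.2 hours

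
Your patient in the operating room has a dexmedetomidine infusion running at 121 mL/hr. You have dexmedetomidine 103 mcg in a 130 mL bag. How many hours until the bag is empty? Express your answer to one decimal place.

1.1 hours

Duration = 130 mL ÷ 121 mL/hr = 1.07438 hr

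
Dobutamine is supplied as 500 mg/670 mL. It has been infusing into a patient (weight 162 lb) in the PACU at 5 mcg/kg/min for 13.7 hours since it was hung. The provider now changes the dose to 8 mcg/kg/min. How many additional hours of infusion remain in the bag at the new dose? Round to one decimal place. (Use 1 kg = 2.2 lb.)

Initial rate:
Weight = 162 lb ÷ 2.2 lb/kg = 73.63636 kg
Dose = 5 mcg/kg/min × 73.63636 kg = 368.1818 mcg/min
368.1818 mcg/min × 60 min/hr = 22090.91 mcg/hr
Concentration = 500 mg ÷ 670 mL = 0.7462687 mg/mL = 746.2687 mcg/mL
Rate = 22090.91 mcg/hr ÷ 746.2687 mcg/mL = 29.60182 mL/hr
Volume infused so far = 29.60182 mL/hr × 13.7 hr = 405.5449 mL
Volume remaining = 670 − 405.5449 = 264.4551 mL
New rate:
Dose = 8 mcg/kg/min × 73.63636 kg = 589.0909 mcg/min
589.0909 mcg/min × 60 min/hr = 35345.45 mcg/hr
Rate = 35345.45 mcg/hr ÷ 746.2687 mcg/mL = 47.36291 mL/hr
Time remaining = 264.4551 mL ÷ 47.36291 mL/hr = 5.583591 hr

5.6 hours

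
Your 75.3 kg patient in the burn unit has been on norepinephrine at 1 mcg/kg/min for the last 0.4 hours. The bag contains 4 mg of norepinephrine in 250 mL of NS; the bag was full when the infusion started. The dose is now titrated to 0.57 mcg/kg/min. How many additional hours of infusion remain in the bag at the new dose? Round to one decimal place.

Initial rate:
Dose = 1 mcg/kg/min × 75.3 kg = 75.3 mcg/min
75.3 mcg/min × 60 min/hr = 4518 mcg/hr
Concentration = 4 mg ÷ 250 mL = 0.016 mg/mL = 16 mcg/mL
Rate = 4518 mcg/hr ÷ 16 mcg/mL = 282.375 mL/hr
Volume infused so far = 282.375 mL/hr × 0.4 hr = 112.95 mL
Volume remaining = 250 − 112.95 = 137.05 mL
New rate:
Dose = 0.57 mcg/kg/min × 75.3 kg = 42.921 mcg/min
42.921 mcg/min × 60 min/hr = 2575.26 mcg/hr
Rate = 2575.26 mcg/hr ÷ 16 mcg/mL = 160.9537 mL/hr
Time remaining = 137.05 mL ÷ 160.9537 mL/hr = 0.8514868 hr

0.9 hours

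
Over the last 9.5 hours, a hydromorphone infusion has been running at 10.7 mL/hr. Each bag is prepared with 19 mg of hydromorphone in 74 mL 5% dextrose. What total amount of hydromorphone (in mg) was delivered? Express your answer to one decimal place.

26.1 mg

Concentration = 19 mg ÷ 74 mL = 0.2567568 mg/mL
Drug rate = 10.7 mL/hr × 0.2567568 mg/mL = 2.747297 mg/hr
Total = 2.747297 mg/hr × 9.5 hr = 26.09932 mg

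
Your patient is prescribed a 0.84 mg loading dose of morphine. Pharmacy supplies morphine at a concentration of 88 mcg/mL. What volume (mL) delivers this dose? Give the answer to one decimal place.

Concentration = 88 mcg/mL = 0.088 mg/mL
Volume = 0.84 mg ÷ 0.088 mg/mL = 9.545455 mL

9.5 mL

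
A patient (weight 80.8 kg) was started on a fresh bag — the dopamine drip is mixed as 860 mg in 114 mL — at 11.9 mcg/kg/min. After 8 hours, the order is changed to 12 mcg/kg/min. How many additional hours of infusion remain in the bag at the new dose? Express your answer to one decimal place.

Initial rate:
Dose = 11.9 mcg/kg/min × 80.8 kg = 961.52 mcg/min
961.52 mcg/min × 60 min/hr = 57691.2 mcg/hr
Concentration = 860 mg ÷ 114 mL = 7.54386 mg/mL = 7543.86 mcg/mL
Rate = 57691.2 mcg/hr ÷ 7543.86 mcg/mL = 7.647438 mL/hr
Volume infused so far = 7.647438 mL/hr × 8 hr = 61.17951 mL
Volume remaining = 114 − 61.17951 = 52.82049 mL
New rate:
Dose = 12 mcg/kg/min × 80.8 kg = 969.6 mcg/min
969.6 mcg/min × 60 min/hr = 58176 mcg/hr
Rate = 58176 mcg/hr ÷ 7543.86 mcg/mL = 7.711702 mL/hr
Time remaining = 52.82049 mL ÷ 7.711702 mL/hr = 6.849395 hr

6.8 hours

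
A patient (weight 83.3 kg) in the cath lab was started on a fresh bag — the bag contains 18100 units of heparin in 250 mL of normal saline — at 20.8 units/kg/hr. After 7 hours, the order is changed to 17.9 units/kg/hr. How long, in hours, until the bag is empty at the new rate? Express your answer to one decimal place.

4.0 hours

Initial rate:
Dose = 20.8 units/kg/hr × 83.3 kg = 1732.64 units/hr
Concentration = 18100 units ÷ 250 mL = 72.4 units/mL
Rate = 1732.64 units/hr ÷ 72.4 units/mL = 23.93149 mL/hr
Volume infused so far = 23.93149 mL/hr × 7 hr = 167.5204 mL
Volume remaining = 250 − 167.5204 = 82.47956 mL
New rate:
Dose = 17.9 units/kg/hr × 83.3 kg = 1491.07 units/hr
Rate = 1491.07 units/hr ÷ 72.4 units/mL = 20.59489 mL/hr
Time remaining = 82.47956 mL ÷ 20.59489 mL/hr = 4.004856 hr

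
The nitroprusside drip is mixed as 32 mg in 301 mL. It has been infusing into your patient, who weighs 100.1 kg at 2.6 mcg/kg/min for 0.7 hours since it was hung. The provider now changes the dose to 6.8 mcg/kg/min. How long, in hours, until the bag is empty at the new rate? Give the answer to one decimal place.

Initial rate:
Dose = 2.6 mcg/kg/min × 100.1 kg = 260.26 mcg/min
260.26 mcg/min × 60 min/hr = 15615.6 mcg/hr
Concentration = 32 mg ÷ 301 mL = 0.1063123 mg/mL = 106.3123 mcg/mL
Rate = 15615.6 mcg/hr ÷ 106.3123 mcg/mL = 146.8842 mL/hr
Volume infused so far = 146.8842 mL/hr × 0.7 hr = 102.819 mL
Volume remaining = 301 − 102.819 = 198.181 mL
New rate:
Dose = 6.8 mcg/kg/min × 100.1 kg = 680.68 mcg/min
680.68 mcg/min × 60 min/hr = 40840.8 mcg/hr
Rate = 40840.8 mcg/hr ÷ 106.3123 mcg/mL = 384.1588 mL/hr
Time remaining = 198.181 mL ÷ 384.1588 mL/hr = 0.5158831 hr

0.5 hours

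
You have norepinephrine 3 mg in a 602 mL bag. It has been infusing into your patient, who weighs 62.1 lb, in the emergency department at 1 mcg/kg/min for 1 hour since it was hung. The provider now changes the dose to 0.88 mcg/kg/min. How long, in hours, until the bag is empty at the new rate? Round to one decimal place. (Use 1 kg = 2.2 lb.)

Initial rate:
Weight = 62.1 lb ÷ 2.2 lb/kg = 28.22727 kg
Dose = 1 mcg/kg/min × 28.22727 kg = 28.22727 mcg/min
28.22727 mcg/min × 60 min/hr = 1693.636 mcg/hr
Concentration = 3 mg ÷ 602 mL = 0.004983389 mg/mL = 4.983389 mcg/mL
Rate = 1693.636 mcg/hr ÷ 4.983389 mcg/mL = 339.8564 mL/hr
Volume infused so far = 339.8564 mL/hr × 1 hr = 339.8564 mL
Volume remaining = 602 − 339.8564 = 262.1436 mL
New rate:
Dose = 0.88 mcg/kg/min × 28.22727 kg = 24.84 mcg/min
24.84 mcg/min × 60 min/hr = 1490.4 mcg/hr
Rate = 1490.4 mcg/hr ÷ 4.983389 mcg/mL = 299.0736 mL/hr
Time remaining = 262.1436 mL ÷ 299.0736 mL/hr = 0.8765188 hr

0.9 hours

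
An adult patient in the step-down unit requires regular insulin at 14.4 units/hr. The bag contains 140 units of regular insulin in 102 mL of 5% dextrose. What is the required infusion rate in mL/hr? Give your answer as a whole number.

Concentration = 140 units ÷ 102 mL = 1.372549 units/mL
Rate = 14.4 units/hr ÷ 1.372549 units/mL = 10.49143 mL/hr

10 mL/hr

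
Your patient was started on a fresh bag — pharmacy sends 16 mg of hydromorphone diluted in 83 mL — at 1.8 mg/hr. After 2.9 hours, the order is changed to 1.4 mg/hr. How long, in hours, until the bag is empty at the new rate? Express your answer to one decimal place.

7.7 hours

Initial rate:
Concentration = 16 mg ÷ 83 mL = 0.1927711 mg/mL
Rate = 1.8 mg/hr ÷ 0.1927711 mg/mL = 9.3375 mL/hr
Volume infused so far = 9.3375 mL/hr × 2.9 hr = 27.07875 mL
Volume remaining = 83 − 27.07875 = 55.92125 mL
New rate:
Rate = 1.4 mg/hr ÷ 0.1927711 mg/mL = 7.2625 mL/hr
Time remaining = 55.92125 mL ÷ 7.2625 mL/hr = 7.7 hr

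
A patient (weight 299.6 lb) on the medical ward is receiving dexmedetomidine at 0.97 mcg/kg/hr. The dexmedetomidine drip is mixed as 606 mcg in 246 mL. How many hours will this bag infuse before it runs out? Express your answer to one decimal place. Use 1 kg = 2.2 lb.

4.6 hours

Weight = 299.6 lb ÷ 2.2 lb/kg = 136.1818 kg
Dose = 0.97 mcg/kg/hr × 136.1818 kg = 132.0964 mcg/hr
Concentration = 606 mcg ÷ 246 mL = 2.463415 mcg/mL
Rate = 132.0964 mcg/hr ÷ 2.463415 mcg/mL = 53.62328 mL/hr
Duration = 246 mL ÷ 53.62328 mL/hr = 4.58756 hr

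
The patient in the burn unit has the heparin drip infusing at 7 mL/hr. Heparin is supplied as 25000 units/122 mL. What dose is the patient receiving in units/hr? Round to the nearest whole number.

Concentration = 25000 units ÷ 122 mL = 204.918 units/mL
Drug rate = 7 mL/hr × 204.918 units/mL = 1434.426 units/hr

1434 units/hr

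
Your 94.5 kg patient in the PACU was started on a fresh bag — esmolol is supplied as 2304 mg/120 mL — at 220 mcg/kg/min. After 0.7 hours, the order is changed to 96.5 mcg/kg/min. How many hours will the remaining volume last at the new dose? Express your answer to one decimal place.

Initial rate:
Dose = 220 mcg/kg/min × 94.5 kg = 20790 mcg/min
20790 mcg/min × 60 min/hr = 1247400 mcg/hr
Concentration = 2304 mg ÷ 120 mL = 19.2 mg/mL = 19200 mcg/mL
Rate = 1247400 mcg/hr ÷ 19200 mcg/mL = 64.96875 mL/hr
Volume infused so far = 64.96875 mL/hr × 0.7 hr = 45.47812 mL
Volume remaining = 120 − 45.47812 = 74.52187 mL
New rate:
Dose = 96.5 mcg/kg/min × 94.5 kg = 9119.25 mcg/min
9119.25 mcg/min × 60 min/hr = 547155 mcg/hr
Rate = 547155 mcg/hr ÷ 19200 mcg/mL = 28.49766 mL/hr
Time remaining = 74.52187 mL ÷ 28.49766 mL/hr = 2.615018 hr

2.6 hours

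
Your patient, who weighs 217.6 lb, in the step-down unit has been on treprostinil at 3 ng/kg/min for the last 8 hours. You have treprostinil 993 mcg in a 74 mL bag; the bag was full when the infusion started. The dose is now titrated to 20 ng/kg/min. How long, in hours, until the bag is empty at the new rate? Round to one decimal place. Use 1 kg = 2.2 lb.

7.2 hours

Initial rate:
Weight = 217.6 lb ÷ 2.2 lb/kg = 98.90909 kg
Dose = 3 ng/kg/min × 98.90909 kg = 296.7273 ng/min
296.7273 ng/min × 60 min/hr = 17803.64 ng/hr
Concentration = 993 mcg ÷ 74 mL = 13.41892 mcg/mL = 13418.92 ng/mL
Rate = 17803.64 ng/hr ÷ 13418.92 ng/mL = 1.326756 mL/hr
Volume infused so far = 1.326756 mL/hr × 8 hr = 10.61405 mL
Volume remaining = 74 − 10.61405 = 63.38595 mL
New rate:
Dose = 20 ng/kg/min × 98.90909 kg = 1978.182 ng/min
1978.182 ng/min × 60 min/hr = 118690.9 ng/hr
Rate = 118690.9 ng/hr ÷ 13418.92 ng/mL = 8.845043 mL/hr
Time remaining = 63.38595 mL ÷ 8.845043 mL/hr = 7.166268 hr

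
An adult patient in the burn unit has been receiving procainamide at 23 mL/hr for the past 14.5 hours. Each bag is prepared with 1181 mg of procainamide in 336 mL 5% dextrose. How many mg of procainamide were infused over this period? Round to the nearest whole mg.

Concentration = 1181 mg ÷ 336 mL = 3.514881 mg/mL
Drug rate = 23 mL/hr × 3.514881 mg/mL = 80.84226 mg/hr
Total = 80.84226 mg/hr × 14.5 hr = 1172.213 mg

1172 mg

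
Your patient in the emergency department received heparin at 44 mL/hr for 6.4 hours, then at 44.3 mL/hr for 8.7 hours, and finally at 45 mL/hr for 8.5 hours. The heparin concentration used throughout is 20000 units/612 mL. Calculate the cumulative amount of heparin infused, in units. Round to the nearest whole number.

Concentration = 20000 units ÷ 612 mL = 32.67974 units/mL
Stage 1: 44 mL/hr × 6.4 hr = 281.6 mL → 281.6 mL × 32.67974 units/mL = 9202.614 units
Stage 2: 44.3 mL/hr × 8.7 hr = 385.41 mL → 385.41 mL × 32.67974 units/mL = 12595.1 units
Stage 3: 45 mL/hr × 8.5 hr = 382.5 mL → 382.5 mL × 32.67974 units/mL = 12500 units
Total = 9202.614 + 12595.1 + 12500 = 34297.71 units

34298 units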